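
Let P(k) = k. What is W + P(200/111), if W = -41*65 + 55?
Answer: -289510/111 ≈ -2608.2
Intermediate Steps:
W = -2610 (W = -2665 + 55 = -2610)
W + P(200/111) = -2610 + 200/111 = -289510/111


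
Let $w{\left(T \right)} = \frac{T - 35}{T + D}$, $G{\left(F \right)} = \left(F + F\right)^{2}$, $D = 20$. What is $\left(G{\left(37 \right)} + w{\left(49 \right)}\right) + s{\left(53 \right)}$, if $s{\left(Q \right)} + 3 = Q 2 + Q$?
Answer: $\frac{388622}{69} \approx 5632.2$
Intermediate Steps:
$s{\left(Q \right)} = -3 + 3 Q$ ($s{\left(Q \right)} = -3 + \left(Q 2 + Q\right) = -3 + \left(2 Q + Q\right) = -3 + 3 Q$)
$G{\left(F \right)} = 4 F^{2}$ ($G{\left(F \right)} = \left(2 F\right)^{2} = 4 F^{2}$)
$w{\left(T \right)} = \frac{-35 + T}{20 + T}$ ($w{\left(T \right)} = \frac{T - 35}{T + 20} = \frac{-35 + T}{20 + T}$)
$\left(G{\left(37 \right)} + w{\left(49 \right)}\right) + s{\left(53 \right)} = \left(4 \cdot 37^{2} + \frac{-35 + 49}{20 + 49}\right) + \left(-3 + 3 \cdot 53\right) = \left(4 \cdot 1369 + \frac{1}{69} \cdot 14\right) + \left(-3 + 159\right) = \left(5476 + \frac{1}{69} \cdot 14\right) + 156 = \left(5476 + \frac{14}{69}\right) + 156 = \frac{377858}{69} + 156 = \frac{388622}{69}$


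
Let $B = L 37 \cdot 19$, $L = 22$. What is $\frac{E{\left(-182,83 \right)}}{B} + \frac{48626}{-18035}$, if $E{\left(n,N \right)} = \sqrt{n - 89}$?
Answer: $- \frac{48626}{18035} + \frac{i \sqrt{271}}{15466} \approx -2.6962 + 0.0010644 i$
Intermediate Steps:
$B = 15466$ ($B = 22 \cdot 37 \cdot 19 = 814 \cdot 19 = 15466$)
$E{\left(n,N \right)} = \sqrt{-89 + n}$
$\frac{E{\left(-182,83 \right)}}{B} + \frac{48626}{-18035} = \frac{\sqrt{-89 - 182}}{15466} + \frac{48626}{-18035} = \sqrt{-271} \cdot \frac{1}{15466} + 48626 \left(- \frac{1}{18035}\right) = i \sqrt{271} \cdot \frac{1}{15466} - \frac{48626}{18035} = \frac{i \sqrt{271}}{15466} - \frac{48626}{18035} = - \frac{48626}{18035} + \frac{i \sqrt{271}}{15466}$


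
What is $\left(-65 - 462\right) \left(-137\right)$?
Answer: $72199$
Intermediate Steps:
$\left(-65 - 462\right) \left(-137\right) = \left(-527\right) \left(-137\right) = 72199$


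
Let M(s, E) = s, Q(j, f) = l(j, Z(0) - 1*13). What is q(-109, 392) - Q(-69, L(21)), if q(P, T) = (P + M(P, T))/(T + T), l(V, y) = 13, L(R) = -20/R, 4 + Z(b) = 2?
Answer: -5205/392 ≈ -13.278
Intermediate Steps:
Z(b) = -2 (Z(b) = -4 + 2 = -2)
Q(j, f) = 13
q(P, T) = P/T (q(P, T) = (P + P)/(T + T) = (2*P)/((2*T)) = (2*P)*(1/(2*T)) = P/T)
q(-109, 392) - Q(-69, L(21)) = -109/392 - 1*13 = -109*1/392 - 13 = -109/392 - 13 = -5205/392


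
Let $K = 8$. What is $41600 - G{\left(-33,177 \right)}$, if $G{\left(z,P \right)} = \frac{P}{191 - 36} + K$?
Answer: $\frac{6446583}{155} \approx 41591.0$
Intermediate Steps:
$G{\left(z,P \right)} = 8 + \frac{P}{155}$ ($G{\left(z,P \right)} = \frac{P}{191 - 36} + 8 = \frac{P}{155} + 8 = 8 + \frac{P}{155}$)
$41600 - G{\left(-33,177 \right)} = 41600 - \left(8 + \frac{1}{155} \cdot 177\right) = 41600 - \left(8 + \frac{177}{155}\right) = 41600 - \frac{1417}{155} = \frac{6446583}{155}$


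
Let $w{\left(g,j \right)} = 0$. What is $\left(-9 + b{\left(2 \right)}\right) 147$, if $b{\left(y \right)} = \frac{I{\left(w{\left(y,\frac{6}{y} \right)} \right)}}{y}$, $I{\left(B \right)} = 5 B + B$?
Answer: $-1323$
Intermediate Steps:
$I{\left(B \right)} = 6 B$
$b{\left(y \right)} = 0$ ($b{\left(y \right)} = \frac{6 \cdot 0}{y} = \frac{0}{y} = 0$)
$\left(-9 + b{\left(2 \right)}\right) 147 = \left(-9 + 0\right) 147 = \left(-9\right) 147 = -1323$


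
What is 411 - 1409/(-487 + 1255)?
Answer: 314239/768 ≈ 409.17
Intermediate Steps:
411 - 1409/(-487 + 1255) = 411 - 1409/768 = 314239/768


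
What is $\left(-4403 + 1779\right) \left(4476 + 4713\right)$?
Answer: $-24111936$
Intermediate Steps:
$\left(-4403 + 1779\right) \left(4476 + 4713\right) = \left(-2624\right) 9189 = -24111936$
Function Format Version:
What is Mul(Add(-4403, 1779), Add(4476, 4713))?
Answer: -24111936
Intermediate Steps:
Mul(Add(-4403, 1779), Add(4476, 4713)) = Mul(-2624, 9189) = -24111936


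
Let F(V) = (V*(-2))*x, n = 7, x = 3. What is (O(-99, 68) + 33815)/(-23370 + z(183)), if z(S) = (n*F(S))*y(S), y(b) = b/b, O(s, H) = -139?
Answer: -8419/7764 ≈ -1.0844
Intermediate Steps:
F(V) = -6*V (F(V) = (V*(-2))*3 = -2*V*3 = -6*V)
y(b) = 1
z(S) = -42*S (z(S) = (7*(-6*S))*1 = -42*S*1 = -42*S)
(O(-99, 68) + 33815)/(-23370 + z(183)) = (-139 + 33815)/(-23370 - 42*183) = 33676/(-23370 - 7686) = 33676/(-31056) = 33676*(-1/31056) = -8419/7764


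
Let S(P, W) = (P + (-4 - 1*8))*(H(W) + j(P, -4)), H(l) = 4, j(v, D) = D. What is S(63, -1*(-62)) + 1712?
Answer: 1712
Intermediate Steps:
S(P, W) = 0 (S(P, W) = (P + (-4 - 1*8))*(4 - 4) = (P + (-4 - 8))*0 = (P - 12)*0 = (-12 + P)*0 = 0)
S(63, -1*(-62)) + 1712 = 0 + 1712 = 1712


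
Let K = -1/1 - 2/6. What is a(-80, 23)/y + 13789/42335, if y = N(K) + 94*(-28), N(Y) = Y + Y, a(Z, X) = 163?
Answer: 88286441/334615840 ≈ 0.26384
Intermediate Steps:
K = -4/3 (K = -1*1 - 2*1/6 = -1 - 1/3 = -4/3 ≈ -1.3333)
N(Y) = 2*Y
y = -7904/3 (y = 2*(-4/3) + 94*(-28) = -8/3 - 2632 = -7904/3 ≈ -2634.7)
a(-80, 23)/y + 13789/42335 = 163/(-7904/3) + 13789/42335 = 163*(-3/7904) + 13789*(1/42335) = -489/7904 + 13789/42335 = 88286441/334615840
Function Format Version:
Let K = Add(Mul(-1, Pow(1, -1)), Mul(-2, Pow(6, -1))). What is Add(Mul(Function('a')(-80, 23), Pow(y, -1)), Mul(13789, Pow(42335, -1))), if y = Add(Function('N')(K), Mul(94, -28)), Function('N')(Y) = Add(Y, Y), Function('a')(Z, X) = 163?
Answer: Rational(88286441, 334615840) ≈ 0.26384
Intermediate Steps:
K = Rational(-4, 3) (K = Add(Mul(-1, 1), Mul(-2, Rational(1, 6))) = Add(-1, Rational(-1, 3)) = Rational(-4, 3) ≈ -1.3333)
Function('N')(Y) = Mul(2, Y)
y = Rational(-7904, 3) (y = Add(Mul(2, Rational(-4, 3)), Mul(94, -28)) = Add(Rational(-8, 3), -2632) = Rational(-7904, 3) ≈ -2634.7)
Add(Mul(Function('a')(-80, 23), Pow(y, -1)), Mul(13789, Pow(42335, -1))) = Add(Mul(163, Pow(Rational(-7904, 3), -1)), Mul(13789, Pow(42335, -1))) = Add(Mul(163, Rational(-3, 7904)), Mul(13789, Rational(1, 42335))) = Add(Rational(-489, 7904), Rational(13789, 42335)) = Rational(88286441, 334615840)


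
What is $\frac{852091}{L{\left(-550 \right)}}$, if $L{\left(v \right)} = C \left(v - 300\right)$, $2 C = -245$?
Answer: $\frac{50123}{6125} \approx 8.1833$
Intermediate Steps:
$C = - \frac{245}{2}$ ($C = \frac{1}{2} \left(-245\right) = - \frac{245}{2} \approx -122.5$)
$L{\left(v \right)} = 36750 - \frac{245 v}{2}$ ($L{\left(v \right)} = - \frac{245 \left(v - 300\right)}{2} = - \frac{245 \left(-300 + v\right)}{2} = 36750 - \frac{245 v}{2}$)
$\frac{852091}{L{\left(-550 \right)}} = \frac{852091}{36750 - -67375} = \frac{852091}{36750 + 67375} = \frac{852091}{104125} = 852091 \cdot \frac{1}{104125} = \frac{50123}{6125}$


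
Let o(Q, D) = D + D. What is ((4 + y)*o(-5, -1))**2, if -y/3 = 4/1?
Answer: 256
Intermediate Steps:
o(Q, D) = 2*D
y = -12 (y = -12/1 = -12 ≈ -12.000)
((4 + y)*o(-5, -1))**2 = ((4 - 12)*(2*(-1)))**2 = (-8*(-2))**2 = 16**2 = 256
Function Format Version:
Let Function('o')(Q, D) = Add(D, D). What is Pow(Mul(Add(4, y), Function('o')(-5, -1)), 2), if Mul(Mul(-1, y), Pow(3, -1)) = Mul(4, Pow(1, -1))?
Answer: 256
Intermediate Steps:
Function('o')(Q, D) = Mul(2, D)
y = -12 (y = Mul(-3, Mul(4, Pow(1, -1))) = Mul(-3, Mul(4, 1)) = Mul(-3, 4) = -12)
Pow(Mul(Add(4, y), Function('o')(-5, -1)), 2) = Pow(Mul(Add(4, -12), Mul(2, -1)), 2) = Pow(Mul(-8, -2), 2) = Pow(16, 2) = 256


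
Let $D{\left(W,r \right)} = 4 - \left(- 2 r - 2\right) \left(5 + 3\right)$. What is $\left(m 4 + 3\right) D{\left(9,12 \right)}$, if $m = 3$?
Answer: $3180$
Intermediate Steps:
$D{\left(W,r \right)} = 20 + 16 r$ ($D{\left(W,r \right)} = 4 - \left(-2 - 2 r\right) 8 = 4 - \left(-16 - 16 r\right) = 4 + \left(16 + 16 r\right) = 20 + 16 r$)
$\left(m 4 + 3\right) D{\left(9,12 \right)} = \left(3 \cdot 4 + 3\right) \left(20 + 16 \cdot 12\right) = \left(12 + 3\right) \left(20 + 192\right) = 15 \cdot 212 = 3180$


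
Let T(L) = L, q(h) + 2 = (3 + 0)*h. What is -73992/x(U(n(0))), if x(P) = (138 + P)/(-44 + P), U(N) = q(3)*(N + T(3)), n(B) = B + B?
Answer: 567272/53 ≈ 10703.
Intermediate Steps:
n(B) = 2*B
q(h) = -2 + 3*h (q(h) = -2 + (3 + 0)*h = -2 + 3*h)
U(N) = 21 + 7*N (U(N) = (-2 + 3*3)*(N + 3) = (-2 + 9)*(3 + N) = 7*(3 + N) = 21 + 7*N)
x(P) = (138 + P)/(-44 + P)
-73992/x(U(n(0))) = -73992*(-44 + (21 + 7*(2*0)))/(138 + (21 + 7*(2*0))) = -73992*(-44 + (21 + 7*0))/(138 + (21 + 7*0)) = -73992*(-44 + (21 + 0))/(138 + (21 + 0)) = -73992*(-44 + 21)/(138 + 21) = -73992/(159/(-23)) = -73992/((-1/23*159)) = -73992/(-159/23) = -73992*(-23/159) = 567272/53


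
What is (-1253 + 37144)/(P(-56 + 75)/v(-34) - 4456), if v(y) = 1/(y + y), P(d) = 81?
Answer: -35891/9964 ≈ -3.6021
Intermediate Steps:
v(y) = 1/(2*y)
(-1253 + 37144)/(P(-56 + 75)/v(-34) - 4456) = (-1253 + 37144)/(81/(((1/2)/(-34))) - 4456) = 35891/(81/(((1/2)*(-1/34))) - 4456) = 35891/(81/(-1/68) - 4456) = 35891/(81*(-68) - 4456) = 35891/(-5508 - 4456) = 35891/(-9964) = 35891*(-1/9964) = -35891/9964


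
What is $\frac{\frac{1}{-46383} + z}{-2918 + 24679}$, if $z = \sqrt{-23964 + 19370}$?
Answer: $- \frac{1}{1009340463} + \frac{i \sqrt{4594}}{21761} \approx -9.9075 \cdot 10^{-10} + 0.0031147 i$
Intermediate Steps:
$z = i \sqrt{4594}$ ($z = \sqrt{-4594} = i \sqrt{4594} \approx 67.779 i$)
$\frac{\frac{1}{-46383} + z}{-2918 + 24679} = \frac{\frac{1}{-46383} + i \sqrt{4594}}{-2918 + 24679} = \frac{- \frac{1}{46383} + i \sqrt{4594}}{21761} = \left(- \frac{1}{46383} + i \sqrt{4594}\right) \frac{1}{21761} = - \frac{1}{1009340463} + \frac{i \sqrt{4594}}{21761}$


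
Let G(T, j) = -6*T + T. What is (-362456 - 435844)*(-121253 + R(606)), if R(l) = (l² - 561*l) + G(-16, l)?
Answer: 74962764900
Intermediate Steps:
G(T, j) = -5*T
R(l) = 80 + l² - 561*l (R(l) = (l² - 561*l) - 5*(-16) = (l² - 561*l) + 80 = 80 + l² - 561*l)
(-362456 - 435844)*(-121253 + R(606)) = (-362456 - 435844)*(-121253 + (80 + 606² - 561*606)) = -798300*(-121253 + (80 + 367236 - 339966)) = -798300*(-121253 + 27350) = -798300*(-93903) = 74962764900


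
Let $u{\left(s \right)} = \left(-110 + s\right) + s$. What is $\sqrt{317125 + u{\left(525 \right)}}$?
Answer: $\sqrt{318065} \approx 563.97$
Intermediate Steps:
$u{\left(s \right)} = -110 + 2 s$
$\sqrt{317125 + u{\left(525 \right)}} = \sqrt{317125 + \left(-110 + 2 \cdot 525\right)} = \sqrt{317125 + \left(-110 + 1050\right)} = \sqrt{317125 + 940} = \sqrt{318065}$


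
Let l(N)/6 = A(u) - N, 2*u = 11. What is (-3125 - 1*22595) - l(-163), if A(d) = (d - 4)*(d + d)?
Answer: -26797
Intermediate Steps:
u = 11/2 (u = (½)*11 = 11/2 ≈ 5.5000)
A(d) = 2*d*(-4 + d) (A(d) = (-4 + d)*(2*d) = 2*d*(-4 + d))
l(N) = 99 - 6*N (l(N) = 6*(2*(11/2)*(-4 + 11/2) - N) = 6*(2*(11/2)*(3/2) - N) = 6*(33/2 - N) = 99 - 6*N)
(-3125 - 1*22595) - l(-163) = (-3125 - 1*22595) - (99 - 6*(-163)) = (-3125 - 22595) - (99 + 978) = -25720 - 1*1077 = -25720 - 1077 = -26797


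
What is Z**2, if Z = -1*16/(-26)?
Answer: 64/169 ≈ 0.37870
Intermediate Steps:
Z = 8/13 (Z = -16*(-1/26) = 8/13 ≈ 0.61539)
Z**2 = (8/13)**2 = 64/169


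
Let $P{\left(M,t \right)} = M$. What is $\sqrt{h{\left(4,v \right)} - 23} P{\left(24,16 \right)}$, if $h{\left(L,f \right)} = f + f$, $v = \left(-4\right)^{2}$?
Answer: $72$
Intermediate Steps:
$v = 16$
$h{\left(L,f \right)} = 2 f$
$\sqrt{h{\left(4,v \right)} - 23} P{\left(24,16 \right)} = \sqrt{2 \cdot 16 - 23} \cdot 24 = \sqrt{32 - 23} \cdot 24 = \sqrt{9} \cdot 24 = 3 \cdot 24 = 72$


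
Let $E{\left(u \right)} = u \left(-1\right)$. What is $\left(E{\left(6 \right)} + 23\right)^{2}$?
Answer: $289$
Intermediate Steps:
$E{\left(u \right)} = - u$
$\left(E{\left(6 \right)} + 23\right)^{2} = \left(\left(-1\right) 6 + 23\right)^{2} = \left(-6 + 23\right)^{2} = 17^{2} = 289$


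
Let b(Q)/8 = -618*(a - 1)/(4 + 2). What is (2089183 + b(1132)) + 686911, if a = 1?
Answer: 2776094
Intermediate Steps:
b(Q) = 0 (b(Q) = 8*(-618*(1 - 1)/(4 + 2)) = 8*(-0/6) = 8*(-618*0) = 8*0 = 0)
(2089183 + b(1132)) + 686911 = (2089183 + 0) + 686911 = 2089183 + 686911 = 2776094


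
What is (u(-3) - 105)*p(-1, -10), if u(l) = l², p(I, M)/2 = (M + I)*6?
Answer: 12672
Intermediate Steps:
p(I, M) = 12*I + 12*M (p(I, M) = 2*((M + I)*6) = 2*((I + M)*6) = 2*(6*I + 6*M) = 12*I + 12*M)
(u(-3) - 105)*p(-1, -10) = ((-3)² - 105)*(12*(-1) + 12*(-10)) = (9 - 105)*(-12 - 120) = -96*(-132) = 12672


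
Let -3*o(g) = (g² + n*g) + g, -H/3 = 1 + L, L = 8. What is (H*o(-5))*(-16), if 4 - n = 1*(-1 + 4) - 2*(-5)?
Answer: -9360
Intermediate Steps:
n = -9 (n = 4 - (1*(-1 + 4) - 2*(-5)) = 4 - (1*3 + 10) = 4 - (3 + 10) = 4 - 1*13 = 4 - 13 = -9)
H = -27 (H = -3*(1 + 8) = -3*9 = -27)
o(g) = -g²/3 + 8*g/3 (o(g) = -((g² - 9*g) + g)/3 = -(g² - 8*g)/3 = -g²/3 + 8*g/3)
(H*o(-5))*(-16) = -9*(-5)*(8 - 1*(-5))*(-16) = -9*(-5)*(8 + 5)*(-16) = -9*(-5)*13*(-16) = -27*(-65/3)*(-16) = 585*(-16) = -9360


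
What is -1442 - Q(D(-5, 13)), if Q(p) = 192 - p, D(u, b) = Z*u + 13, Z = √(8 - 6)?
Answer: -1621 - 5*√2 ≈ -1628.1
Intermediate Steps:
Z = √2 ≈ 1.4142
D(u, b) = 13 + u*√2 (D(u, b) = √2*u + 13 = u*√2 + 13 = 13 + u*√2)
-1442 - Q(D(-5, 13)) = -1442 - (192 - (13 - 5*√2)) = -1442 - (192 + (-13 + 5*√2)) = -1442 - (179 + 5*√2) = -1442 + (-179 - 5*√2) = -1621 - 5*√2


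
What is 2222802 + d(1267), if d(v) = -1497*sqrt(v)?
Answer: 2222802 - 1497*sqrt(1267) ≈ 2.1695e+6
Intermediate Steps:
2222802 + d(1267) = 2222802 - 1497*sqrt(1267)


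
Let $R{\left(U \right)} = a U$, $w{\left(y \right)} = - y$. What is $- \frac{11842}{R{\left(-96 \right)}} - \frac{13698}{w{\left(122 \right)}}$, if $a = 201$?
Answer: $\frac{66440333}{588528} \approx 112.89$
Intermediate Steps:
$R{\left(U \right)} = 201 U$
$- \frac{11842}{R{\left(-96 \right)}} - \frac{13698}{w{\left(122 \right)}} = - \frac{11842}{201 \left(-96\right)} - \frac{13698}{\left(-1\right) 122} = - \frac{11842}{-19296} - \frac{13698}{-122} = \left(-11842\right) \left(- \frac{1}{19296}\right) - - \frac{6849}{61} = \frac{5921}{9648} + \frac{6849}{61} = \frac{66440333}{588528}$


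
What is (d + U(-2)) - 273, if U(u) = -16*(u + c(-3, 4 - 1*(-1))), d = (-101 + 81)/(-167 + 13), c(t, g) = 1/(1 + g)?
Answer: -56257/231 ≈ -243.54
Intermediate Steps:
d = 10/77 (d = -20/(-154) = -20*(-1/154) = 10/77 ≈ 0.12987)
U(u) = -8/3 - 16*u (U(u) = -16*(u + 1/(1 + (4 - 1*(-1)))) = -16*(u + 1/(1 + (4 + 1))) = -16*(u + 1/(1 + 5)) = -16*(u + 1/6) = -16*(1/6 + u) = -8/3 - 16*u)
(d + U(-2)) - 273 = (10/77 + (-8/3 - 16*(-2))) - 273 = (10/77 + (-8/3 + 32)) - 273 = (10/77 + 88/3) - 273 = 6806/231 - 273 = -56257/231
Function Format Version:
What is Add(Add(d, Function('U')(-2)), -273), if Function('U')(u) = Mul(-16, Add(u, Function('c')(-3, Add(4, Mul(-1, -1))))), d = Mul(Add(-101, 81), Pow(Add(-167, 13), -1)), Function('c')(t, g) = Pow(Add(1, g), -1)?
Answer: Rational(-56257, 231) ≈ -243.54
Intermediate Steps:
d = Rational(10, 77) (d = Mul(-20, Pow(-154, -1)) = Mul(-20, Rational(-1, 154)) = Rational(10, 77) ≈ 0.12987)
Function('U')(u) = Add(Rational(-8, 3), Mul(-16, u)) (Function('U')(u) = Mul(-16, Add(u, Pow(Add(1, Add(4, Mul(-1, -1))), -1))) = Mul(-16, Add(u, Pow(Add(1, Add(4, 1)), -1))) = Mul(-16, Add(u, Pow(Add(1, 5), -1))) = Mul(-16, Add(u, Pow(6, -1))) = Mul(-16, Add(u, Rational(1, 6))) = Mul(-16, Add(Rational(1, 6), u)) = Add(Rational(-8, 3), Mul(-16, u)))
Add(Add(d, Function('U')(-2)), -273) = Add(Add(Rational(10, 77), Add(Rational(-8, 3), Mul(-16, -2))), -273) = Add(Add(Rational(10, 77), Add(Rational(-8, 3), 32)), -273) = Add(Add(Rational(10, 77), Rational(88, 3)), -273) = Add(Rational(6806, 231), -273) = Rational(-56257, 231)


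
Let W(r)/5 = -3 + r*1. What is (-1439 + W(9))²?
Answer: 1985281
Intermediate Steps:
W(r) = -15 + 5*r (W(r) = 5*(-3 + r*1) = 5*(-3 + r) = -15 + 5*r)
(-1439 + W(9))² = (-1439 + (-15 + 5*9))² = (-1439 + (-15 + 45))² = (-1439 + 30)² = (-1409)² = 1985281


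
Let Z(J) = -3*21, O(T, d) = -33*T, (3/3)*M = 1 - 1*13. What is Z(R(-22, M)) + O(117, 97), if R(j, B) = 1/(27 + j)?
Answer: -3924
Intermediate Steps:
M = -12 (M = 1 - 1*13 = 1 - 13 = -12)
Z(J) = -63
Z(R(-22, M)) + O(117, 97) = -63 - 33*117 = -63 - 3861 = -3924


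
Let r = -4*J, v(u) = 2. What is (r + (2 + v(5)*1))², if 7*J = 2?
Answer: 400/49 ≈ 8.1633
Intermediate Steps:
J = 2/7 (J = (⅐)*2 = 2/7 ≈ 0.28571)
r = -8/7 (r = -4*2/7 = -8/7 ≈ -1.1429)
(r + (2 + v(5)*1))² = (-8/7 + (2 + 2*1))² = (-8/7 + (2 + 2))² = (-8/7 + 4)² = (20/7)² = 400/49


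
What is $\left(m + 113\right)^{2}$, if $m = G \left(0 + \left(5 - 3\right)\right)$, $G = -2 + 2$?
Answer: $12769$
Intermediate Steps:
$G = 0$
$m = 0$ ($m = 0 \left(0 + \left(5 - 3\right)\right) = 0 \left(0 + 2\right) = 0 \cdot 2 = 0$)
$\left(m + 113\right)^{2} = \left(0 + 113\right)^{2} = 113^{2} = 12769$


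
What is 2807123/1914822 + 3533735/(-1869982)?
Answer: -379301009596/895170668301 ≈ -0.42372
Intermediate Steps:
2807123/1914822 + 3533735/(-1869982) = 2807123*(1/1914822) + 3533735*(-1/1869982) = 2807123/1914822 - 3533735/1869982 = -379301009596/895170668301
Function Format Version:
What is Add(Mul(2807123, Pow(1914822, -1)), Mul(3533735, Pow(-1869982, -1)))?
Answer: Rational(-379301009596, 895170668301) ≈ -0.42372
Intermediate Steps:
Add(Mul(2807123, Pow(1914822, -1)), Mul(3533735, Pow(-1869982, -1))) = Add(Mul(2807123, Rational(1, 1914822)), Mul(3533735, Rational(-1, 1869982))) = Add(Rational(2807123, 1914822), Rational(-3533735, 1869982)) = Rational(-379301009596, 895170668301)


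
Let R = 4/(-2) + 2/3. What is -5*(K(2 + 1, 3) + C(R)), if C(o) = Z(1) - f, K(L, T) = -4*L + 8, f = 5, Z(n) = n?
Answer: 40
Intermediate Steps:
R = -4/3 (R = 4*(-1/2) + 2*(1/3) = -2 + 2/3 = -4/3 ≈ -1.3333)
K(L, T) = 8 - 4*L
C(o) = -4 (C(o) = 1 - 1*5 = 1 - 5 = -4)
-5*(K(2 + 1, 3) + C(R)) = -5*((8 - 4*(2 + 1)) - 4) = -5*((8 - 4*3) - 4) = -5*((8 - 12) - 4) = -5*(-4 - 4) = -5*(-8) = 40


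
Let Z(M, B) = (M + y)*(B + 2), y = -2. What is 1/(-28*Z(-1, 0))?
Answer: 1/168 ≈ 0.0059524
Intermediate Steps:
Z(M, B) = (-2 + M)*(2 + B) (Z(M, B) = (M - 2)*(B + 2) = (-2 + M)*(2 + B))
1/(-28*Z(-1, 0)) = 1/(-28*(-4 - 2*0 + 2*(-1) + 0*(-1))) = 1/(-28*(-4 + 0 - 2 + 0)) = 1/(-28*(-6)) = 1/168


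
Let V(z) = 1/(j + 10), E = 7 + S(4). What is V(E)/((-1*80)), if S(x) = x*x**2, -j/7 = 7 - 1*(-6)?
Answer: 1/6480 ≈ 0.00015432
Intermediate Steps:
j = -91 (j = -7*(7 - 1*(-6)) = -7*(7 + 6) = -7*13 = -91)
S(x) = x**3
E = 71 (E = 7 + 4**3 = 7 + 64 = 71)
V(z) = -1/81 (V(z) = 1/(-91 + 10) = 1/(-81) = -1/81)
V(E)/((-1*80)) = -1/(81*((-1*80))) = -1/81/(-80) = -1/81*(-1/80) = 1/6480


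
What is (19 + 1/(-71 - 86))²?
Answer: 8892324/24649 ≈ 360.76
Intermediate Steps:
(19 + 1/(-71 - 86))² = (19 + 1/(-157))² = (19 - 1/157)² = (2982/157)² = 8892324/24649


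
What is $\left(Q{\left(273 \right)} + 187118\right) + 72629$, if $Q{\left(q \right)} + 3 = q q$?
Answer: $334273$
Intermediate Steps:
$Q{\left(q \right)} = -3 + q^{2}$ ($Q{\left(q \right)} = -3 + q q = -3 + q^{2}$)
$\left(Q{\left(273 \right)} + 187118\right) + 72629 = \left(\left(-3 + 273^{2}\right) + 187118\right) + 72629 = \left(\left(-3 + 74529\right) + 187118\right) + 72629 = \left(74526 + 187118\right) + 72629 = 261644 + 72629 = 334273$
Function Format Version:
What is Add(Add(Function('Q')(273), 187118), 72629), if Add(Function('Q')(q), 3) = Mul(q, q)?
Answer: 334273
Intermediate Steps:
Function('Q')(q) = Add(-3, Pow(q, 2)) (Function('Q')(q) = Add(-3, Mul(q, q)) = Add(-3, Pow(q, 2)))
Add(Add(Function('Q')(273), 187118), 72629) = Add(Add(Add(-3, Pow(273, 2)), 187118), 72629) = Add(Add(Add(-3, 74529), 187118), 72629) = Add(Add(74526, 187118), 72629) = Add(261644, 72629) = 334273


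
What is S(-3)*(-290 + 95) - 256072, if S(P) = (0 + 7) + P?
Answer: -256852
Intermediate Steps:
S(P) = 7 + P
S(-3)*(-290 + 95) - 256072 = (7 - 3)*(-290 + 95) - 256072 = 4*(-195) - 256072 = -780 - 256072 = -256852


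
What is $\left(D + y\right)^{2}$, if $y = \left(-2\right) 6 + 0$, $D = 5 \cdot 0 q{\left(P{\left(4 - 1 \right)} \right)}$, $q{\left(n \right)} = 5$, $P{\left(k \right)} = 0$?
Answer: $144$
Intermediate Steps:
$D = 0$ ($D = 5 \cdot 0 \cdot 5 = 0 \cdot 5 = 0$)
$y = -12$ ($y = -12 + 0 = -12$)
$\left(D + y\right)^{2} = \left(0 - 12\right)^{2} = \left(-12\right)^{2} = 144$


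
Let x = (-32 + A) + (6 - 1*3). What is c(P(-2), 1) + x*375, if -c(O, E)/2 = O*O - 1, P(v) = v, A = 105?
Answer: 28494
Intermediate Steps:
c(O, E) = 2 - 2*O² (c(O, E) = -2*(O*O - 1) = -2*(O² - 1) = -2*(-1 + O²) = 2 - 2*O²)
x = 76 (x = (-32 + 105) + (6 - 1*3) = 73 + (6 - 3) = 73 + 3 = 76)
c(P(-2), 1) + x*375 = (2 - 2*(-2)²) + 76*375 = (2 - 2*4) + 28500 = (2 - 8) + 28500 = -6 + 28500 = 28494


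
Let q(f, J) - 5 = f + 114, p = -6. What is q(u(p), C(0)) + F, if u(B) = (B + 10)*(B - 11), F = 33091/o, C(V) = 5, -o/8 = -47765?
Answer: 19521211/382120 ≈ 51.087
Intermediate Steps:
o = 382120 (o = -8*(-47765) = 382120)
F = 33091/382120 ≈ 0.086598
u(B) = (-11 + B)*(10 + B) (u(B) = (10 + B)*(-11 + B) = (-11 + B)*(10 + B))
q(f, J) = 119 + f (q(f, J) = 5 + (f + 114) = 5 + (114 + f) = 119 + f)
q(u(p), C(0)) + F = (119 + (-110 + (-6)**2 - 1*(-6))) + 33091/382120 = (119 + (-110 + 36 + 6)) + 33091/382120 = (119 - 68) + 33091/382120 = 51 + 33091/382120 = 19521211/382120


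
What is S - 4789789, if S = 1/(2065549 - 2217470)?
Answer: -727669534670/151921 ≈ -4.7898e+6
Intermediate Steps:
S = -1/151921 (S = 1/(-151921) = -1/151921 ≈ -6.5824e-6)
S - 4789789 = -1/151921 - 4789789 = -727669534670/151921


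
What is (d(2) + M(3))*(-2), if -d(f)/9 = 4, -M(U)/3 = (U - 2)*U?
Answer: 90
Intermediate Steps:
M(U) = -3*U*(-2 + U) (M(U) = -3*(U - 2)*U = -3*(-2 + U)*U = -3*U*(-2 + U))
d(f) = -36 (d(f) = -9*4 = -36)
(d(2) + M(3))*(-2) = (-36 + 3*3*(2 - 1*3))*(-2) = (-36 + 3*3*(2 - 3))*(-2) = (-36 + 3*3*(-1))*(-2) = (-36 - 9)*(-2) = -45*(-2) = 90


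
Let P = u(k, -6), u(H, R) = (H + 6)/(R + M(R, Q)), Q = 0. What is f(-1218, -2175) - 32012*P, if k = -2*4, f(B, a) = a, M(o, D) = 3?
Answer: -70549/3 ≈ -23516.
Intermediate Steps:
k = -8
u(H, R) = (6 + H)/(3 + R) (u(H, R) = (H + 6)/(R + 3) = (6 + H)/(3 + R))
P = ⅔ (P = (6 - 8)/(3 - 6) = -2/(-3) = -⅓*(-2) = ⅔ ≈ 0.66667)
f(-1218, -2175) - 32012*P = -2175 - 32012*2/3 = -2175 - 1*64024/3 = -2175 - 64024/3 = -70549/3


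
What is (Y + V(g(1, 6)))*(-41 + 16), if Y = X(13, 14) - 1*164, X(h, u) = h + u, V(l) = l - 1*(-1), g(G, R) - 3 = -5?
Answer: 3450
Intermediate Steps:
g(G, R) = -2 (g(G, R) = 3 - 5 = -2)
V(l) = 1 + l (V(l) = l + 1 = 1 + l)
Y = -137 (Y = (13 + 14) - 1*164 = 27 - 164 = -137)
(Y + V(g(1, 6)))*(-41 + 16) = (-137 + (1 - 2))*(-41 + 16) = (-137 - 1)*(-25) = -138*(-25) = 3450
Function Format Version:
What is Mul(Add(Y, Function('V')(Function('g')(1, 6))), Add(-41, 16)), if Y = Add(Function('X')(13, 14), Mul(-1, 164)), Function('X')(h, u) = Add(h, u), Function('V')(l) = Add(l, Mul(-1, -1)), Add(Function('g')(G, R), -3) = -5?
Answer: 3450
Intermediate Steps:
Function('g')(G, R) = -2 (Function('g')(G, R) = Add(3, -5) = -2)
Function('V')(l) = Add(1, l) (Function('V')(l) = Add(l, 1) = Add(1, l))
Y = -137 (Y = Add(Add(13, 14), Mul(-1, 164)) = Add(27, -164) = -137)
Mul(Add(Y, Function('V')(Function('g')(1, 6))), Add(-41, 16)) = Mul(Add(-137, Add(1, -2)), Add(-41, 16)) = Mul(Add(-137, -1), -25) = Mul(-138, -25) = 3450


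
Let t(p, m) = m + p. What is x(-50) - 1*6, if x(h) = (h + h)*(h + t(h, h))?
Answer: 14994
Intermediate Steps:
x(h) = 6*h² (x(h) = (h + h)*(h + (h + h)) = (2*h)*(h + 2*h) = (2*h)*(3*h) = 6*h²)
x(-50) - 1*6 = 6*(-50)² - 1*6 = 6*2500 - 6 = 15000 - 6 = 14994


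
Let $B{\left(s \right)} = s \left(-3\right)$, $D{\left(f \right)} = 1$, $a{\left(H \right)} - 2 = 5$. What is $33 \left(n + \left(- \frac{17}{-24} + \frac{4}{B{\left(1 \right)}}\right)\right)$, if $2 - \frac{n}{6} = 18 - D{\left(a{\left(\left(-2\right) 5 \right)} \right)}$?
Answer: $- \frac{23925}{8} \approx -2990.6$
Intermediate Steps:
$a{\left(H \right)} = 7$ ($a{\left(H \right)} = 2 + 5 = 7$)
$B{\left(s \right)} = - 3 s$
$n = -90$ ($n = 12 - 6 \left(18 - 1\right) = 12 - 102 = -90$)
$33 \left(n + \left(- \frac{17}{-24} + \frac{4}{B{\left(1 \right)}}\right)\right) = 33 \left(-90 + \left(- \frac{17}{-24} + \frac{4}{\left(-3\right) 1}\right)\right) = 33 \left(-90 + \left(\left(-17\right) \left(- \frac{1}{24}\right) + \frac{4}{-3}\right)\right) = 33 \left(-90 + \left(\frac{17}{24} + 4 \left(- \frac{1}{3}\right)\right)\right) = 33 \left(-90 + \left(\frac{17}{24} - \frac{4}{3}\right)\right) = 33 \left(-90 - \frac{5}{8}\right) = 33 \left(- \frac{725}{8}\right) = - \frac{23925}{8}$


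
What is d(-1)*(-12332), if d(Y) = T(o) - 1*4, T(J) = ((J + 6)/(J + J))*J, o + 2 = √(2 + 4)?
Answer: 24664 - 6166*√6 ≈ 9560.5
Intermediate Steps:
o = -2 + √6 (o = -2 + √(2 + 4) = -2 + √6 ≈ 0.44949)
T(J) = 3 + J/2 (T(J) = ((6 + J)/((2*J)))*J = ((6 + J)*(1/(2*J)))*J = ((6 + J)/(2*J))*J = 3 + J/2)
d(Y) = -2 + √6/2 (d(Y) = (3 + (-2 + √6)/2) - 1*4 = (3 + (-1 + √6/2)) - 4 = (2 + √6/2) - 4 = -2 + √6/2)
d(-1)*(-12332) = (-2 + √6/2)*(-12332) = 24664 - 6166*√6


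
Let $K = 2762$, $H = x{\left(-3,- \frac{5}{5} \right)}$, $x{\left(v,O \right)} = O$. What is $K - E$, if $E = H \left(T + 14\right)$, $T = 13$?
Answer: $2789$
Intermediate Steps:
$H = -1$ ($H = - \frac{5}{5} = \left(-5\right) \frac{1}{5} = -1$)
$E = -27$ ($E = - (13 + 14) = \left(-1\right) 27 = -27$)
$K - E = 2762 - -27 = 2762 + 27 = 2789$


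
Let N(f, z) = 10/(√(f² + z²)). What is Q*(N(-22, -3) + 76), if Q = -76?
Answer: -5776 - 760*√493/493 ≈ -5810.2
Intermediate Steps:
N(f, z) = 10/√(f² + z²)
Q*(N(-22, -3) + 76) = -76*(10/√((-22)² + (-3)²) + 76) = -76*(10/√(484 + 9) + 76) = -76*(10/√493 + 76) = -76*(10*(√493/493) + 76) = -76*(10*√493/493 + 76) = -76*(76 + 10*√493/493) = -5776 - 760*√493/493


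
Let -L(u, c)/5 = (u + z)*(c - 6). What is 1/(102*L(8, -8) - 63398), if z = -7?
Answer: -1/56258 ≈ -1.7775e-5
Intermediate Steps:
L(u, c) = -5*(-7 + u)*(-6 + c) (L(u, c) = -5*(u - 7)*(c - 6) = -5*(-7 + u)*(-6 + c))
1/(102*L(8, -8) - 63398) = 1/(102*(-210 + 30*8 + 35*(-8) - 5*(-8)*8) - 63398) = 1/(102*(-210 + 240 - 280 + 320) - 63398) = 1/(102*70 - 63398) = 1/(7140 - 63398) = 1/(-56258) = -1/56258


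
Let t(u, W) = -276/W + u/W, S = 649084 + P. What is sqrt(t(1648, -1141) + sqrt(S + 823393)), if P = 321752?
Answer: sqrt(-31948 + 26569*sqrt(1794229))/163 ≈ 36.583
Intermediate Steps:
S = 970836 (S = 649084 + 321752 = 970836)
sqrt(t(1648, -1141) + sqrt(S + 823393)) = sqrt((-276 + 1648)/(-1141) + sqrt(970836 + 823393)) = sqrt(-1/1141*1372 + sqrt(1794229)) = sqrt(-196/163 + sqrt(1794229))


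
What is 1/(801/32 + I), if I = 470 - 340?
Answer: 32/4961 ≈ 0.0064503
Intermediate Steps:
I = 130
1/(801/32 + I) = 1/(801/32 + 130) = 1/(4961/32) = 32/4961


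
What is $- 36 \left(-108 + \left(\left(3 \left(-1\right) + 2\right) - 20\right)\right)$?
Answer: $4644$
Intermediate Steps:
$- 36 \left(-108 + \left(\left(3 \left(-1\right) + 2\right) - 20\right)\right) = - 36 \left(-108 + \left(\left(-3 + 2\right) - 20\right)\right) = - 36 \left(-108 - 21\right) = \left(-36\right) \left(-129\right) = 4644$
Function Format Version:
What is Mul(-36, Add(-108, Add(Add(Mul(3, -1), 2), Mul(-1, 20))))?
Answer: 4644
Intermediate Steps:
Mul(-36, Add(-108, Add(Add(Mul(3, -1), 2), Mul(-1, 20)))) = Mul(-36, Add(-108, Add(Add(-3, 2), -20))) = Mul(-36, Add(-108, Add(-1, -20))) = Mul(-36, Add(-108, -21)) = Mul(-36, -129) = 4644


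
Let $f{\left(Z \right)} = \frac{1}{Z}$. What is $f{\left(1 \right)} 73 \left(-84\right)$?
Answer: $-6132$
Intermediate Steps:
$f{\left(1 \right)} 73 \left(-84\right) = 1^{-1} \cdot 73 \left(-84\right) = 1 \cdot 73 \left(-84\right) = 73 \left(-84\right) = -6132$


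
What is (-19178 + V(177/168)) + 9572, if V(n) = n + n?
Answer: -268909/28 ≈ -9603.9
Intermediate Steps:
V(n) = 2*n
(-19178 + V(177/168)) + 9572 = (-19178 + 2*(177/168)) + 9572 = (-19178 + 2*(177*(1/168))) + 9572 = (-19178 + 2*(59/56)) + 9572 = (-19178 + 59/28) + 9572 = -536925/28 + 9572 = -268909/28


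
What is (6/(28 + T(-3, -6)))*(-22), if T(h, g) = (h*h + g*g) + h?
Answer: -66/35 ≈ -1.8857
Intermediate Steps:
T(h, g) = h + g² + h² (T(h, g) = (h² + g²) + h = (g² + h²) + h = h + g² + h²)
(6/(28 + T(-3, -6)))*(-22) = (6/(28 + (-3 + (-6)² + (-3)²)))*(-22) = (6/(28 + (-3 + 36 + 9)))*(-22) = (6/(28 + 42))*(-22) = (6/70)*(-22) = (6*(1/70))*(-22) = (3/35)*(-22) = -66/35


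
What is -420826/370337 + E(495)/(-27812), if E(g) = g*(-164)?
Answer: 4589986237/2574953161 ≈ 1.7826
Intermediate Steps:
E(g) = -164*g
-420826/370337 + E(495)/(-27812) = -420826/370337 - 164*495/(-27812) = -420826*1/370337 - 81180*(-1/27812) = -420826/370337 + 20295/6953 = 4589986237/2574953161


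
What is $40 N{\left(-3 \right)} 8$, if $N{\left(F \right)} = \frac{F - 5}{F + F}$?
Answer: $\frac{1280}{3} \approx 426.67$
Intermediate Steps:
$N{\left(F \right)} = \frac{-5 + F}{2 F}$
$40 N{\left(-3 \right)} 8 = 40 \frac{-5 - 3}{2 \left(-3\right)} 8 = 40 \cdot \frac{1}{2} \left(- \frac{1}{3}\right) \left(-8\right) 8 = 40 \cdot \frac{4}{3} \cdot 8 = \frac{160}{3} \cdot 8 = \frac{1280}{3}$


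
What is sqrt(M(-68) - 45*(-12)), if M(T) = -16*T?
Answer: 2*sqrt(407) ≈ 40.349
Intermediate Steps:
sqrt(M(-68) - 45*(-12)) = sqrt(-16*(-68) - 45*(-12)) = sqrt(1088 + 540) = sqrt(1628) = 2*sqrt(407)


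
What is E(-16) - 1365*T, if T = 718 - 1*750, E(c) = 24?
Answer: 43704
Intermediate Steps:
T = -32 (T = 718 - 750 = -32)
E(-16) - 1365*T = 24 - 1365*(-32) = 24 + 43680 = 43704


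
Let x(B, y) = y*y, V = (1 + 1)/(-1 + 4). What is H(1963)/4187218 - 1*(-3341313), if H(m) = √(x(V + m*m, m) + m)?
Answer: 3341313 + √963833/2093609 ≈ 3.3413e+6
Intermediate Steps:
V = ⅔ (V = 2/3 = 2*(⅓) = ⅔ ≈ 0.66667)
x(B, y) = y²
H(m) = √(m + m²) (H(m) = √(m² + m) = √(m + m²))
H(1963)/4187218 - 1*(-3341313) = √(1963*(1 + 1963))/4187218 - 1*(-3341313) = √(1963*1964)*(1/4187218) + 3341313 = √3855332*(1/4187218) + 3341313 = (2*√963833)*(1/4187218) + 3341313 = √963833/2093609 + 3341313 = 3341313 + √963833/2093609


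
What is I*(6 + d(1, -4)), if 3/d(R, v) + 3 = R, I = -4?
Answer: -18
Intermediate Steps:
d(R, v) = 3/(-3 + R)
I*(6 + d(1, -4)) = -4*(6 + 3/(-3 + 1)) = -4*(6 + 3/(-2)) = -4*(6 + 3*(-½)) = -4*(6 - 3/2) = -4*9/2 = -18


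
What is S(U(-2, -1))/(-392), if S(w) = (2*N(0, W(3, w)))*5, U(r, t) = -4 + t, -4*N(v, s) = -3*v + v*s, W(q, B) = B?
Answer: 0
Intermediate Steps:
N(v, s) = 3*v/4 - s*v/4 (N(v, s) = -(-3*v + v*s)/4 = -(-3*v + s*v)/4 = 3*v/4 - s*v/4)
S(w) = 0 (S(w) = (2*((1/4)*0*(3 - w)))*5 = (2*0)*5 = 0*5 = 0)
S(U(-2, -1))/(-392) = 0/(-392) = 0*(-1/392) = 0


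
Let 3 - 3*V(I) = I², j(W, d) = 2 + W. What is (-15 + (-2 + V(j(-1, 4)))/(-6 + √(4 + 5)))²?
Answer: 17161/81 ≈ 211.86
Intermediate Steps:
V(I) = 1 - I²/3
(-15 + (-2 + V(j(-1, 4)))/(-6 + √(4 + 5)))² = (-15 + (-2 + (1 - (2 - 1)²/3))/(-6 + √(4 + 5)))² = (-15 + (-2 + (1 - ⅓*1²))/(-6 + √9))² = (-15 + (-2 + (1 - ⅓*1))/(-6 + 3))² = (-15 + (-2 + (1 - ⅓))/(-3))² = (-15 + (-2 + ⅔)*(-⅓))² = (-15 - 4/3*(-⅓))² = (-15 + 4/9)² = (-131/9)² = 17161/81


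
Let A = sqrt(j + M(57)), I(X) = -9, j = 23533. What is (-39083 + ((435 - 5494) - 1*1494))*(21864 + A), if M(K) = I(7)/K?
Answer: -997785504 - 91272*sqrt(2123839)/19 ≈ -1.0048e+9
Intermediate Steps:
M(K) = -9/K
A = 2*sqrt(2123839)/19 (A = sqrt(23533 - 9/57) = sqrt(23533 - 9*1/57) = sqrt(23533 - 3/19) = sqrt(447124/19) = 2*sqrt(2123839)/19 ≈ 153.40)
(-39083 + ((435 - 5494) - 1*1494))*(21864 + A) = (-39083 + ((435 - 5494) - 1*1494))*(21864 + 2*sqrt(2123839)/19) = (-39083 + (-5059 - 1494))*(21864 + 2*sqrt(2123839)/19) = (-39083 - 6553)*(21864 + 2*sqrt(2123839)/19) = -45636*(21864 + 2*sqrt(2123839)/19) = -997785504 - 91272*sqrt(2123839)/19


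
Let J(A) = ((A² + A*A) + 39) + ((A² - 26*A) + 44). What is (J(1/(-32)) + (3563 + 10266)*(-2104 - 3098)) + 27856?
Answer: -73636370621/1024 ≈ -7.1911e+7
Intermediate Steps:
J(A) = 83 - 26*A + 3*A² (J(A) = ((A² + A²) + 39) + (44 + A² - 26*A) = (2*A² + 39) + (44 + A² - 26*A) = (39 + 2*A²) + (44 + A² - 26*A) = 83 - 26*A + 3*A²)
(J(1/(-32)) + (3563 + 10266)*(-2104 - 3098)) + 27856 = ((83 - 26/(-32) + 3*(1/(-32))²) + (3563 + 10266)*(-2104 - 3098)) + 27856 = ((83 - 26*(-1/32) + 3*(-1/32)²) + 13829*(-5202)) + 27856 = ((83 + 13/16 + 3*(1/1024)) - 71938458) + 27856 = ((83 + 13/16 + 3/1024) - 71938458) + 27856 = (85827/1024 - 71938458) + 27856 = -73664895165/1024 + 27856 = -73636370621/1024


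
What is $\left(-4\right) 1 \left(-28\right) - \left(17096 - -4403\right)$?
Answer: $-21387$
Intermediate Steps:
$\left(-4\right) 1 \left(-28\right) - \left(17096 - -4403\right) = \left(-4\right) \left(-28\right) - \left(17096 + 4403\right) = 112 - 21499 = -21387$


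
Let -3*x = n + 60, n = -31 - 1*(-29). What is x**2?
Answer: 3364/9 ≈ 373.78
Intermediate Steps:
n = -2 (n = -31 + 29 = -2)
x = -58/3 (x = -(-2 + 60)/3 = -1/3*58 = -58/3 ≈ -19.333)
x**2 = (-58/3)**2 = 3364/9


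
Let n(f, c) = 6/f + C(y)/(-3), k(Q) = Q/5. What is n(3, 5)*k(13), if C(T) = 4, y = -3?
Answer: 26/15 ≈ 1.7333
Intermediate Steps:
k(Q) = Q/5 (k(Q) = Q*(⅕) = Q/5)
n(f, c) = -4/3 + 6/f (n(f, c) = 6/f + 4/(-3) = 6/f + 4*(-⅓) = 6/f - 4/3 = -4/3 + 6/f)
n(3, 5)*k(13) = (-4/3 + 6/3)*((⅕)*13) = (-4/3 + 6*(⅓))*(13/5) = (-4/3 + 2)*(13/5) = (⅔)*(13/5) = 26/15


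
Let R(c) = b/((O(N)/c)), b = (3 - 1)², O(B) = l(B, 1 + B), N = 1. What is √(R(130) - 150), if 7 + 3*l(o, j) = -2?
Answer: I*√2910/3 ≈ 17.981*I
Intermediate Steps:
l(o, j) = -3 (l(o, j) = -7/3 + (⅓)*(-2) = -7/3 - ⅔ = -3)
O(B) = -3
b = 4 (b = 2² = 4)
R(c) = -4*c/3 (R(c) = 4/((-3/c)) = 4*(-c/3) = -4*c/3)
√(R(130) - 150) = √(-4/3*130 - 150) = √(-520/3 - 150) = √(-970/3) = I*√2910/3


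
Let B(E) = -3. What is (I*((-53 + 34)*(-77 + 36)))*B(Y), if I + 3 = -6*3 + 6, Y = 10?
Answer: 35055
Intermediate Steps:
I = -15 (I = -3 + (-6*3 + 6) = -3 + (-18 + 6) = -3 - 12 = -15)
(I*((-53 + 34)*(-77 + 36)))*B(Y) = -15*(-53 + 34)*(-77 + 36)*(-3) = -(-285)*(-41)*(-3) = -15*779*(-3) = -11685*(-3) = 35055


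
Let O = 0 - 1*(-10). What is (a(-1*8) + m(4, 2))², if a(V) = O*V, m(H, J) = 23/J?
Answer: 18769/4 ≈ 4692.3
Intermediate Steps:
O = 10 (O = 0 + 10 = 10)
a(V) = 10*V
(a(-1*8) + m(4, 2))² = (10*(-1*8) + 23/2)² = (10*(-8) + 23*(½))² = (-80 + 23/2)² = (-137/2)² = 18769/4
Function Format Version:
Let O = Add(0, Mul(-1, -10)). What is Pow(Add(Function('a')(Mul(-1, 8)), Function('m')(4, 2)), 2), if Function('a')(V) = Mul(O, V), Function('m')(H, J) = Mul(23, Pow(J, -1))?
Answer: Rational(18769, 4) ≈ 4692.3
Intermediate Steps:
O = 10 (O = Add(0, 10) = 10)
Function('a')(V) = Mul(10, V)
Pow(Add(Function('a')(Mul(-1, 8)), Function('m')(4, 2)), 2) = Pow(Add(Mul(10, Mul(-1, 8)), Mul(23, Pow(2, -1))), 2) = Pow(Add(Mul(10, -8), Mul(23, Rational(1, 2))), 2) = Pow(Add(-80, Rational(23, 2)), 2) = Pow(Rational(-137, 2), 2) = Rational(18769, 4)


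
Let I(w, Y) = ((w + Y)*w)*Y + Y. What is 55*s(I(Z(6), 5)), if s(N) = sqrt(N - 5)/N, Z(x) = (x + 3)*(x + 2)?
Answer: 66*sqrt(770)/5545 ≈ 0.33028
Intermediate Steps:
Z(x) = (2 + x)*(3 + x) (Z(x) = (3 + x)*(2 + x) = (2 + x)*(3 + x))
I(w, Y) = Y + Y*w*(Y + w) (I(w, Y) = ((Y + w)*w)*Y + Y = (w*(Y + w))*Y + Y = Y*w*(Y + w) + Y = Y + Y*w*(Y + w))
s(N) = sqrt(-5 + N)/N
55*s(I(Z(6), 5)) = 55*(sqrt(-5 + 5*(1 + (6 + 6**2 + 5*6)**2 + 5*(6 + 6**2 + 5*6)))/((5*(1 + (6 + 6**2 + 5*6)**2 + 5*(6 + 6**2 + 5*6))))) = 55*(sqrt(-5 + 5*(1 + (6 + 36 + 30)**2 + 5*(6 + 36 + 30)))/((5*(1 + (6 + 36 + 30)**2 + 5*(6 + 36 + 30))))) = 55*(sqrt(-5 + 5*(1 + 72**2 + 5*72))/((5*(1 + 72**2 + 5*72)))) = 55*(sqrt(-5 + 5*(1 + 5184 + 360))/((5*(1 + 5184 + 360)))) = 55*(sqrt(-5 + 5*5545)/((5*5545))) = 55*(sqrt(-5 + 27725)/27725) = 55*(sqrt(27720)/27725) = 55*((6*sqrt(770))/27725) = 55*(6*sqrt(770)/27725) = 66*sqrt(770)/5545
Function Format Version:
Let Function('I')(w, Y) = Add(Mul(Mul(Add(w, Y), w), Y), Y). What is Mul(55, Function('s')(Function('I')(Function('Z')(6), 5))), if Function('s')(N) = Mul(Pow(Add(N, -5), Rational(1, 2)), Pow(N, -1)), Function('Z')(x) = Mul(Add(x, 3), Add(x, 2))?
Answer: Mul(Rational(66, 5545), Pow(770, Rational(1, 2))) ≈ 0.33028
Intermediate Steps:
Function('Z')(x) = Mul(Add(2, x), Add(3, x)) (Function('Z')(x) = Mul(Add(3, x), Add(2, x)) = Mul(Add(2, x), Add(3, x)))
Function('I')(w, Y) = Add(Y, Mul(Y, w, Add(Y, w))) (Function('I')(w, Y) = Add(Mul(Mul(Add(Y, w), w), Y), Y) = Add(Mul(Mul(w, Add(Y, w)), Y), Y) = Add(Mul(Y, w, Add(Y, w)), Y) = Add(Y, Mul(Y, w, Add(Y, w))))
Function('s')(N) = Mul(Pow(N, -1), Pow(Add(-5, N), Rational(1, 2))) (Function('s')(N) = Mul(Pow(Add(-5, N), Rational(1, 2)), Pow(N, -1)) = Mul(Pow(N, -1), Pow(Add(-5, N), Rational(1, 2))))
Mul(55, Function('s')(Function('I')(Function('Z')(6), 5))) = Mul(55, Mul(Pow(Mul(5, Add(1, Pow(Add(6, Pow(6, 2), Mul(5, 6)), 2), Mul(5, Add(6, Pow(6, 2), Mul(5, 6))))), -1), Pow(Add(-5, Mul(5, Add(1, Pow(Add(6, Pow(6, 2), Mul(5, 6)), 2), Mul(5, Add(6, Pow(6, 2), Mul(5, 6)))))), Rational(1, 2)))) = Mul(55, Mul(Pow(Mul(5, Add(1, Pow(Add(6, 36, 30), 2), Mul(5, Add(6, 36, 30)))), -1), Pow(Add(-5, Mul(5, Add(1, Pow(Add(6, 36, 30), 2), Mul(5, Add(6, 36, 30))))), Rational(1, 2)))) = Mul(55, Mul(Pow(Mul(5, Add(1, Pow(72, 2), Mul(5, 72))), -1), Pow(Add(-5, Mul(5, Add(1, Pow(72, 2), Mul(5, 72)))), Rational(1, 2)))) = Mul(55, Mul(Pow(Mul(5, Add(1, 5184, 360)), -1), Pow(Add(-5, Mul(5, Add(1, 5184, 360))), Rational(1, 2)))) = Mul(55, Mul(Pow(Mul(5, 5545), -1), Pow(Add(-5, Mul(5, 5545)), Rational(1, 2)))) = Mul(55, Mul(Pow(27725, -1), Pow(Add(-5, 27725), Rational(1, 2)))) = Mul(55, Mul(Rational(1, 27725), Pow(27720, Rational(1, 2)))) = Mul(55, Mul(Rational(1, 27725), Mul(6, Pow(770, Rational(1, 2))))) = Mul(55, Mul(Rational(6, 27725), Pow(770, Rational(1, 2)))) = Mul(Rational(66, 5545), Pow(770, Rational(1, 2)))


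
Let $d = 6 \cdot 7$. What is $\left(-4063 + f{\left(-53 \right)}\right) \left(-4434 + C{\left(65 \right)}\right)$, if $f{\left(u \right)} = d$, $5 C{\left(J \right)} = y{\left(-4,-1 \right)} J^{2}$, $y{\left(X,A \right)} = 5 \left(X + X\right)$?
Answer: $153738914$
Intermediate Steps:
$d = 42$
$y{\left(X,A \right)} = 10 X$ ($y{\left(X,A \right)} = 5 \cdot 2 X = 10 X$)
$C{\left(J \right)} = - 8 J^{2}$ ($C{\left(J \right)} = \frac{10 \left(-4\right) J^{2}}{5} = \frac{\left(-40\right) J^{2}}{5} = - 8 J^{2}$)
$f{\left(u \right)} = 42$
$\left(-4063 + f{\left(-53 \right)}\right) \left(-4434 + C{\left(65 \right)}\right) = \left(-4063 + 42\right) \left(-4434 - 8 \cdot 65^{2}\right) = - 4021 \left(-4434 - 33800\right) = \left(-4021\right) \left(-38234\right) = 153738914$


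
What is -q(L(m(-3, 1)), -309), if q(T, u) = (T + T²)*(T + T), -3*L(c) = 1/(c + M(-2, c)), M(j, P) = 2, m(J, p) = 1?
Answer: -16/729 ≈ -0.021948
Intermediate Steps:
L(c) = -1/(3*(2 + c)) (L(c) = -1/(3*(c + 2)) = -1/(3*(2 + c)))
q(T, u) = 2*T*(T + T²) (q(T, u) = (T + T²)*(2*T) = 2*T*(T + T²))
-q(L(m(-3, 1)), -309) = -2*(-1/(6 + 3*1))²*(1 - 1/(6 + 3*1)) = -2*(-1/(6 + 3))²*(1 - 1/(6 + 3)) = -2*(-1/9)²*(1 - 1/9) = -2*(-1*⅑)²*(1 - 1*⅑) = -2*(-⅑)²*(1 - ⅑) = -2*8/(81*9) = -1*16/729 = -16/729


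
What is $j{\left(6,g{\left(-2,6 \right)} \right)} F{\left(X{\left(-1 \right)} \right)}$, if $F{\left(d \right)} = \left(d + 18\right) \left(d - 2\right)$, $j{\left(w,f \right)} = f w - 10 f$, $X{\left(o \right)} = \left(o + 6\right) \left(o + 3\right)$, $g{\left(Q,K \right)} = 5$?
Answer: $-4480$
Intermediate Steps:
$X{\left(o \right)} = \left(3 + o\right) \left(6 + o\right)$ ($X{\left(o \right)} = \left(6 + o\right) \left(3 + o\right) = \left(3 + o\right) \left(6 + o\right)$)
$j{\left(w,f \right)} = - 10 f + f w$
$F{\left(d \right)} = \left(-2 + d\right) \left(18 + d\right)$ ($F{\left(d \right)} = \left(18 + d\right) \left(-2 + d\right) = \left(-2 + d\right) \left(18 + d\right)$)
$j{\left(6,g{\left(-2,6 \right)} \right)} F{\left(X{\left(-1 \right)} \right)} = 5 \left(-10 + 6\right) \left(-36 + \left(18 + \left(-1\right)^{2} + 9 \left(-1\right)\right)^{2} + 16 \left(18 + \left(-1\right)^{2} + 9 \left(-1\right)\right)\right) = 5 \left(-4\right) \left(-36 + \left(18 + 1 - 9\right)^{2} + 16 \left(18 + 1 - 9\right)\right) = - 20 \left(-36 + 10^{2} + 16 \cdot 10\right) = - 20 \left(-36 + 100 + 160\right) = \left(-20\right) 224 = -4480$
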